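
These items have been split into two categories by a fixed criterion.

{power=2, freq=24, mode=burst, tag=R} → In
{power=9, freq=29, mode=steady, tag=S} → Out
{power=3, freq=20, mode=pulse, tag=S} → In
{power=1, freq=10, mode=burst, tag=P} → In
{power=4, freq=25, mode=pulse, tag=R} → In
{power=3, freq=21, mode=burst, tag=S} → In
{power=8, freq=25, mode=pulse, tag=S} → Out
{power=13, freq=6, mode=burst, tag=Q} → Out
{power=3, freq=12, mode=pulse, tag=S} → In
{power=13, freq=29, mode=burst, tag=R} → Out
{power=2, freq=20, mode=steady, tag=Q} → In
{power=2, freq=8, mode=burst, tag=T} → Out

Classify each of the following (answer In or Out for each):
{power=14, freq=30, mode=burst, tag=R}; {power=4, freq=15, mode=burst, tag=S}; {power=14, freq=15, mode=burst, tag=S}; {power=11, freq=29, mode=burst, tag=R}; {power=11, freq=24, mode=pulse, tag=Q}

Out, In, Out, Out, Out

One predicate separates the groups cleanly: freq ≥ 10 AND power ≤ 4.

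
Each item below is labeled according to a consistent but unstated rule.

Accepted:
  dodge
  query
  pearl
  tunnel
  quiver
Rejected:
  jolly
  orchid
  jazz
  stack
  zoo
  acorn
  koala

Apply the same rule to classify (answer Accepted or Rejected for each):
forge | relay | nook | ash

All 'Accepted' examples share one property — contains 'e' — and every 'Rejected' example lacks it.
Accepted: forge, since has 'e'.
Accepted: relay, since has 'e'.
Rejected: nook, since no 'e'.
Rejected: ash, since no 'e'.

Accepted, Accepted, Rejected, Rejected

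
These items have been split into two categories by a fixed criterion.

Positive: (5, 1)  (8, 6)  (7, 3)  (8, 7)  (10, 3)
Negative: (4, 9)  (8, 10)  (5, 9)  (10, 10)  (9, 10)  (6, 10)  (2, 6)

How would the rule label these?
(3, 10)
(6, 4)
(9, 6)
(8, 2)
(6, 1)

Negative, Positive, Positive, Positive, Positive

The distinguishing property — first > second — holds for all the 'Positive' cases and none of the 'Negative' cases.
(3, 10) → 3 < 10 → Negative. (6, 4) → 6 > 4 → Positive. (9, 6) → 9 > 6 → Positive. (8, 2) → 8 > 2 → Positive. (6, 1) → 6 > 1 → Positive.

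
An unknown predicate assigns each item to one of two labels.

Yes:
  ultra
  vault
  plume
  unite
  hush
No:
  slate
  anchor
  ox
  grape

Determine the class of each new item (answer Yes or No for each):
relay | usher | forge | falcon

The distinguishing property — contains 'u' — holds for all the 'Yes' cases and none of the 'No' cases.
relay: no 'u', lacks this property → No. usher: has 'u', matches → Yes. forge: no 'u', lacks this property → No. falcon: no 'u', lacks this property → No.

No, Yes, No, No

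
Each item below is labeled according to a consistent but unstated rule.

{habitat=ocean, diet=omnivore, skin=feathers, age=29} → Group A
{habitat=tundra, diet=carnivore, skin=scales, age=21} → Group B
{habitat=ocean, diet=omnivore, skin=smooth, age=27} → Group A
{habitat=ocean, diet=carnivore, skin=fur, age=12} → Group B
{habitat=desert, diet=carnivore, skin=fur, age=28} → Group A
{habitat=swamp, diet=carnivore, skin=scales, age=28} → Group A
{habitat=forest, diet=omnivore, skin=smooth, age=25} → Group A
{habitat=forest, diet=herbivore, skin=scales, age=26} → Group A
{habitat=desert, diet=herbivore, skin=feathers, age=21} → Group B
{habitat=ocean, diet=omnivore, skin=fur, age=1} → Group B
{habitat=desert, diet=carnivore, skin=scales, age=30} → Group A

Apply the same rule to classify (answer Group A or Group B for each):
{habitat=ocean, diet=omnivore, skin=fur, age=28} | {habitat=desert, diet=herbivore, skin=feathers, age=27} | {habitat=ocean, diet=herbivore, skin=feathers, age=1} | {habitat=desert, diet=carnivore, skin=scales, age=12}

The pattern is that an item is 'Group A' exactly when: age ≥ 25.
{habitat=ocean, diet=omnivore, skin=fur, age=28}: age = 28 — fits, so Group A.
{habitat=desert, diet=herbivore, skin=feathers, age=27}: age = 27 — fits, so Group A.
{habitat=ocean, diet=herbivore, skin=feathers, age=1}: age = 1 — fails this test, so Group B.
{habitat=desert, diet=carnivore, skin=scales, age=12}: age = 12 — fails this test, so Group B.

Group A, Group A, Group B, Group B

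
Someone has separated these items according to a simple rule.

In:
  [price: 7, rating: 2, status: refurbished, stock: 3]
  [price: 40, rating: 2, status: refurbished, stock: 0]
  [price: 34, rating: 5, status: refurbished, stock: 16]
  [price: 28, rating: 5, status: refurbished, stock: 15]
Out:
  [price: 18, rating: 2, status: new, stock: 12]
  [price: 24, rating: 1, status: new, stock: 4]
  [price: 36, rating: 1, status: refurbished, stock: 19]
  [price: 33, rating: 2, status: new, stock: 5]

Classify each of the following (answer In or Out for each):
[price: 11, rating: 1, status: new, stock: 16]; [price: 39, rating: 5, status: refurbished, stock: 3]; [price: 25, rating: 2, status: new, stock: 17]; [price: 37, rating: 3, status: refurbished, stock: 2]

Out, In, Out, In

Rule: status is refurbished AND rating ≥ 2. This holds for each 'In' example and fails for each 'Out' one.
[price: 11, rating: 1, status: new, stock: 16]: status is new, rating = 1 — doesn't qualify, so Out.
[price: 39, rating: 5, status: refurbished, stock: 3]: status is refurbished, rating = 5 — satisfies this, so In.
[price: 25, rating: 2, status: new, stock: 17]: status is new, rating = 2 — doesn't qualify, so Out.
[price: 37, rating: 3, status: refurbished, stock: 2]: status is refurbished, rating = 3 — satisfies this, so In.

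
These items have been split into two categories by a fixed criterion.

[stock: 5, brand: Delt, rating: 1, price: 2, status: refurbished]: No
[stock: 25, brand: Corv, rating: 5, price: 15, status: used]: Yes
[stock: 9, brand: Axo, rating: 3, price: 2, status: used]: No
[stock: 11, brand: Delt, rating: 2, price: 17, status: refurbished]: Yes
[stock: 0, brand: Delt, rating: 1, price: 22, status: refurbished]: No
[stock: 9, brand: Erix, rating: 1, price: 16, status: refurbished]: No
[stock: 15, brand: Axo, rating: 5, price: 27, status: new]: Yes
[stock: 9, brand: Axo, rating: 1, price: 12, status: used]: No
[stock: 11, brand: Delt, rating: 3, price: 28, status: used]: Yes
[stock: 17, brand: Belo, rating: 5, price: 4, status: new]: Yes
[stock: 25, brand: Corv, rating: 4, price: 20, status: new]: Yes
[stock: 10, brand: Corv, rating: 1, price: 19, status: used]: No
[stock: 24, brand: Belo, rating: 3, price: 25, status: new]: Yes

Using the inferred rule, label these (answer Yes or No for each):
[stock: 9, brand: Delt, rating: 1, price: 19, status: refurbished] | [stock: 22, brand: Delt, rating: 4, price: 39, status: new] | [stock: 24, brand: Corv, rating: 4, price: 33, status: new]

No, Yes, Yes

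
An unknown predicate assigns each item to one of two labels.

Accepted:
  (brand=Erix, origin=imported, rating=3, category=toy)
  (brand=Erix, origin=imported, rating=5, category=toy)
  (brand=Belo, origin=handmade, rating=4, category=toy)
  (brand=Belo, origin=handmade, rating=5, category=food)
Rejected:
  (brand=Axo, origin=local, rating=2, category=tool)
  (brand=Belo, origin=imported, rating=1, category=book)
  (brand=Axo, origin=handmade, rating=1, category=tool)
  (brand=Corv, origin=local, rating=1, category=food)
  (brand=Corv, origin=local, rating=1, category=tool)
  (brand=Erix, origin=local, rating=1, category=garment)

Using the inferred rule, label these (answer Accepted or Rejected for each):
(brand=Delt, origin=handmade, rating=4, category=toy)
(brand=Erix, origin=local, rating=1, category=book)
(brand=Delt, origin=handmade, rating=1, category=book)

Accepted, Rejected, Rejected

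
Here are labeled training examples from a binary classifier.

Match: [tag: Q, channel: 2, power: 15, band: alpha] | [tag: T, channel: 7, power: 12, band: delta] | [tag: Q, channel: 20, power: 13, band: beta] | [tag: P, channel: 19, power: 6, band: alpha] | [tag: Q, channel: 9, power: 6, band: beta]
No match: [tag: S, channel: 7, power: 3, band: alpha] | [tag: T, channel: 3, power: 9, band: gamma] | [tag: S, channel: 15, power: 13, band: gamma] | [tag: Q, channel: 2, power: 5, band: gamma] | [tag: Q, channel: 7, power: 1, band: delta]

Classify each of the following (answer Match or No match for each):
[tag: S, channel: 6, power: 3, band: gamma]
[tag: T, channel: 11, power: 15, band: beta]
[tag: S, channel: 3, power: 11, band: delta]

The rule appears to be: band is not gamma AND power ≥ 5.
[tag: S, channel: 6, power: 3, band: gamma] → band is gamma, power = 3 → No match. [tag: T, channel: 11, power: 15, band: beta] → band is beta, power = 15 → Match. [tag: S, channel: 3, power: 11, band: delta] → band is delta, power = 11 → Match.

No match, Match, Match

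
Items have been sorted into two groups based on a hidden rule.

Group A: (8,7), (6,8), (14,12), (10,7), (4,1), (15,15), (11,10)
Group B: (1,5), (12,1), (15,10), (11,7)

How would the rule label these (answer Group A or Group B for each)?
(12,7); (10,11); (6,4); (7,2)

One predicate separates the groups cleanly: |first − second| ≤ 3.
(12,7) → |12−7| = 5 → Group B.
(10,11) → |10−11| = 1 → Group A.
(6,4) → |6−4| = 2 → Group A.
(7,2) → |7−2| = 5 → Group B.

Group B, Group A, Group A, Group B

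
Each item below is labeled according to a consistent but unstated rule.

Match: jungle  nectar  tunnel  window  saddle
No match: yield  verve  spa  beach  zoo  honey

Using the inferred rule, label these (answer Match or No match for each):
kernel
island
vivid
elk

The pattern is that an item is 'Match' exactly when: even length.
kernel: length 6 — meets the rule, so Match.
island: length 6 — meets the rule, so Match.
vivid: length 5 — fails the rule, so No match.
elk: length 3 — fails the rule, so No match.

Match, Match, No match, No match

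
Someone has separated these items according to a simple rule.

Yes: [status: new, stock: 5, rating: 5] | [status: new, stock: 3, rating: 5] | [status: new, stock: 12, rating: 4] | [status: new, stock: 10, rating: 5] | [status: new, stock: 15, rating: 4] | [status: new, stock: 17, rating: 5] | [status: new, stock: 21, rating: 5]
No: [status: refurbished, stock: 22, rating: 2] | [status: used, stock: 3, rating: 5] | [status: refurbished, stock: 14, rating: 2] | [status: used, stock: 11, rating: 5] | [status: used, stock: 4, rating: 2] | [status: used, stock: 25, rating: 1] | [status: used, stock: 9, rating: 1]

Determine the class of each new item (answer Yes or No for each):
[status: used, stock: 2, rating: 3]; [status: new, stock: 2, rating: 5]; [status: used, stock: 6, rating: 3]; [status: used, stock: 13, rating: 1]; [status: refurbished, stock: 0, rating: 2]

Comparing the two groups points to one rule — status is new.
[status: used, stock: 2, rating: 3] → status is used → No.
[status: new, stock: 2, rating: 5] → status is new → Yes.
[status: used, stock: 6, rating: 3] → status is used → No.
[status: used, stock: 13, rating: 1] → status is used → No.
[status: refurbished, stock: 0, rating: 2] → status is refurbished → No.

No, Yes, No, No, No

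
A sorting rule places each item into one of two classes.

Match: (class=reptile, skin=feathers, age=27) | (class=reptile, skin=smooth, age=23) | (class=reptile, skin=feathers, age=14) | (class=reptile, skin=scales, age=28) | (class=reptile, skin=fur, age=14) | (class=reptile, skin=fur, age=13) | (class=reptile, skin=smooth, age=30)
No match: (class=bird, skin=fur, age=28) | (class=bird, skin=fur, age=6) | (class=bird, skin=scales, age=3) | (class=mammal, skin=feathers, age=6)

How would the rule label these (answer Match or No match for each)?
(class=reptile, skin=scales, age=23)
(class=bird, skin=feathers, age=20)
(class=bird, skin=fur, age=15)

Match, No match, No match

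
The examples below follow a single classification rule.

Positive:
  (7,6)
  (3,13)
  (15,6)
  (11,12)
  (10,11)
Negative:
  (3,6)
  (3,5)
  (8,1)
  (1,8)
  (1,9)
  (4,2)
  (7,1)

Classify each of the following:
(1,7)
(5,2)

Every 'Positive' example satisfies: sum ≥ 13. None of the 'Negative' examples do.
(1,7): Negative (1+7 = 8).
(5,2): Negative (5+2 = 7).

Negative, Negative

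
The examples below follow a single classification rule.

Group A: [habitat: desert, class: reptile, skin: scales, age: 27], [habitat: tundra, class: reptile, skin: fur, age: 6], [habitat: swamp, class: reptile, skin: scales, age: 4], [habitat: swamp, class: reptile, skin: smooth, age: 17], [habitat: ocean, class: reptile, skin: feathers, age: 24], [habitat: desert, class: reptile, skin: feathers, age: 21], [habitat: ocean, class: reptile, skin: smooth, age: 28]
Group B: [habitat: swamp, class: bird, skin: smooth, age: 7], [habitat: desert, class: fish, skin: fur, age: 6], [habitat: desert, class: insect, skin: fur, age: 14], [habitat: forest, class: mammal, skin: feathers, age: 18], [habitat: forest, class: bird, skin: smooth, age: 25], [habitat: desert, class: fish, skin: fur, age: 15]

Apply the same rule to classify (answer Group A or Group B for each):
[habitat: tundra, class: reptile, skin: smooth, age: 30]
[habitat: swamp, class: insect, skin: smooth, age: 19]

Every 'Group A' example satisfies: class is reptile. None of the 'Group B' examples do.
[habitat: tundra, class: reptile, skin: smooth, age: 30] — class is reptile, hence Group A. [habitat: swamp, class: insect, skin: smooth, age: 19] — class is insect, hence Group B.

Group A, Group B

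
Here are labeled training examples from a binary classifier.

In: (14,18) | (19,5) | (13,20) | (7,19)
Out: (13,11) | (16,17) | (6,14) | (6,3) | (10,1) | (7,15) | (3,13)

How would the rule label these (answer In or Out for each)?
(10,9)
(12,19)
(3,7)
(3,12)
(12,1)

All 'In' examples share one property — max ≥ 18 — and every 'Out' example lacks it.
(10,9): max 10, doesn't match → Out. (12,19): max 19, qualifies → In. (3,7): max 7, doesn't match → Out. (3,12): max 12, doesn't match → Out. (12,1): max 12, doesn't match → Out.

Out, In, Out, Out, Out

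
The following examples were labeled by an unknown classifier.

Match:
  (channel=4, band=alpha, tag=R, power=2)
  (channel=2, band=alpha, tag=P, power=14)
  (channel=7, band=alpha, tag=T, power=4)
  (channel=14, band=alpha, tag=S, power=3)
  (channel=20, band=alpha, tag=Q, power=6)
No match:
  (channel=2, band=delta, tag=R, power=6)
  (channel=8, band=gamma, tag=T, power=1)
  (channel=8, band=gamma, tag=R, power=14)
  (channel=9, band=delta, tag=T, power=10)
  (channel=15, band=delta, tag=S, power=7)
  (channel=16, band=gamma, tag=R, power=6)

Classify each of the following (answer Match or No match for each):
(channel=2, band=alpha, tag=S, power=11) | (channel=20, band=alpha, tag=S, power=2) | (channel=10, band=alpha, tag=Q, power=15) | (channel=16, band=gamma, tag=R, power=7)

Match, Match, Match, No match

Checking candidate rules against both groups, what survives is: band is alpha.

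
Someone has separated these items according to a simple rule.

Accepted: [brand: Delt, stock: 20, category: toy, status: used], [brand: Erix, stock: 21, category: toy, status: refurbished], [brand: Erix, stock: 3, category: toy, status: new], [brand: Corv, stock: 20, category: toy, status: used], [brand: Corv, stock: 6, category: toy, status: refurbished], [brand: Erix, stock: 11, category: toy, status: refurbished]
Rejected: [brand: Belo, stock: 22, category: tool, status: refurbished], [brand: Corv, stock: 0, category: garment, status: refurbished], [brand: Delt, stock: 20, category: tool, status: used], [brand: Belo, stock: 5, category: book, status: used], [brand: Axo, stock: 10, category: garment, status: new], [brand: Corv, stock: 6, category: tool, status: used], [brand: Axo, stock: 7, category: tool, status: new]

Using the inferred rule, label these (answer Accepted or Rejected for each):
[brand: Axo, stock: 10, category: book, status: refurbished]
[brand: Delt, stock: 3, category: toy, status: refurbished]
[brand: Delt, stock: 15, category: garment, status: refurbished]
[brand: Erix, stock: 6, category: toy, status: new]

Rejected, Accepted, Rejected, Accepted

One predicate separates the groups cleanly: category is toy.
[brand: Axo, stock: 10, category: book, status: refurbished]: category is book, does not fit → Rejected.
[brand: Delt, stock: 3, category: toy, status: refurbished]: category is toy, satisfies this → Accepted.
[brand: Delt, stock: 15, category: garment, status: refurbished]: category is garment, does not fit → Rejected.
[brand: Erix, stock: 6, category: toy, status: new]: category is toy, satisfies this → Accepted.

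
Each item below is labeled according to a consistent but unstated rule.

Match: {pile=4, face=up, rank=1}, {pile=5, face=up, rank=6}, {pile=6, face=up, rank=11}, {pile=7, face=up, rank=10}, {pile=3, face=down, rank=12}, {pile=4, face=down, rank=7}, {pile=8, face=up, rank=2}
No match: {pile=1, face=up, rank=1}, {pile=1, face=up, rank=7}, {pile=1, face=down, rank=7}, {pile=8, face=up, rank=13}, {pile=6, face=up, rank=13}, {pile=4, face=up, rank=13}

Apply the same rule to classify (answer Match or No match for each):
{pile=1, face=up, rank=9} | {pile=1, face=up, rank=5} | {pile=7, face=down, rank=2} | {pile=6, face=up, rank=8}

No match, No match, Match, Match

The pattern is that an item is 'Match' exactly when: rank ≤ 12 AND pile ≥ 3.
{pile=1, face=up, rank=9}: No match (rank = 9, pile = 1). {pile=1, face=up, rank=5}: No match (rank = 5, pile = 1). {pile=7, face=down, rank=2}: Match (rank = 2, pile = 7). {pile=6, face=up, rank=8}: Match (rank = 8, pile = 6).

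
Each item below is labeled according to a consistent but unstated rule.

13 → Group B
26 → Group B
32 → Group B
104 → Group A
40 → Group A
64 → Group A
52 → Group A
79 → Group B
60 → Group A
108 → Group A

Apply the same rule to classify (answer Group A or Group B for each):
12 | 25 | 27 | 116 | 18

Group B, Group B, Group B, Group A, Group B

The common property of the 'Group A' items is: even AND at least 40. No 'Group B' item has it.
12: 12 is even, 12 < 40 — doesn't match, so Group B. 25: 25 is odd, 25 < 40 — doesn't match, so Group B. 27: 27 is odd, 27 < 40 — doesn't match, so Group B. 116: 116 is even, 116 ≥ 40 — qualifies, so Group A. 18: 18 is even, 18 < 40 — doesn't match, so Group B.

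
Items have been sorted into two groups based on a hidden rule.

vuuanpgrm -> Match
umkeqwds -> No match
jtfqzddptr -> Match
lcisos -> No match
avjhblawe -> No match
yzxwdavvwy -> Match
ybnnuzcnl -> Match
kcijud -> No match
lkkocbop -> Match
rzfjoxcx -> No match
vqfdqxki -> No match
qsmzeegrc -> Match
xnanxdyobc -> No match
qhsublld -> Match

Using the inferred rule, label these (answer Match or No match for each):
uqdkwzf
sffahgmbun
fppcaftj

The classifier is using: has a double letter.
No match: uqdkwzf, since no doubled letter.
Match: sffahgmbun, since 'ff' doubled.
Match: fppcaftj, since 'pp' doubled.

No match, Match, Match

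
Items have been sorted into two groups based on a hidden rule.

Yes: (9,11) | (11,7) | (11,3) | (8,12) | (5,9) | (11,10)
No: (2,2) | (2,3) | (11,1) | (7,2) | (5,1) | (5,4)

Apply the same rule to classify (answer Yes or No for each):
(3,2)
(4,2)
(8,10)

No, No, Yes

One predicate separates the groups cleanly: sum ≥ 14.
(3,2) → 3+2 = 5 → No.
(4,2) → 4+2 = 6 → No.
(8,10) → 8+10 = 18 → Yes.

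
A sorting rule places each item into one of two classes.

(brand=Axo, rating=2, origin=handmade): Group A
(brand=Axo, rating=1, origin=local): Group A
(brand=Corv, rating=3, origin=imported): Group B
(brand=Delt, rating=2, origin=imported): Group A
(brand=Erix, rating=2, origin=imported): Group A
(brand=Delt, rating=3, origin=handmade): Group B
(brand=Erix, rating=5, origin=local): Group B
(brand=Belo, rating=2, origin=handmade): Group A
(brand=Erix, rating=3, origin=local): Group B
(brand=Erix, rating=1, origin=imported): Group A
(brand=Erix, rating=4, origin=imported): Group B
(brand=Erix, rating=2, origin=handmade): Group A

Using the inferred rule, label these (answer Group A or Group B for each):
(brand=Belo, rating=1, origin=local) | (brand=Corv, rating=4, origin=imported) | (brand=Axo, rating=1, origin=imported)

All 'Group A' examples share one property — rating ≤ 2 — and every 'Group B' example lacks it.
(brand=Belo, rating=1, origin=local) → rating = 1 → Group A. (brand=Corv, rating=4, origin=imported) → rating = 4 → Group B. (brand=Axo, rating=1, origin=imported) → rating = 1 → Group A.

Group A, Group B, Group A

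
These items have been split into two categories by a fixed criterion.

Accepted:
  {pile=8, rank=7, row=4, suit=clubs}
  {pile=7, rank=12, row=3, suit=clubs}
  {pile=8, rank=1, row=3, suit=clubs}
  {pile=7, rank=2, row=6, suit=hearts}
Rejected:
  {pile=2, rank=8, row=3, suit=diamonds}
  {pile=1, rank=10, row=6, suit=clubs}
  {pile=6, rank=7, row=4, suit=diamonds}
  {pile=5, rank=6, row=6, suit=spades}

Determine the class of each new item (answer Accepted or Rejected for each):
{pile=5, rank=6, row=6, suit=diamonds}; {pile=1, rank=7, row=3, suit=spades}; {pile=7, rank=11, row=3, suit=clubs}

One predicate separates the groups cleanly: pile ≥ 7.
Rejected: {pile=5, rank=6, row=6, suit=diamonds}, since pile = 5. Rejected: {pile=1, rank=7, row=3, suit=spades}, since pile = 1. Accepted: {pile=7, rank=11, row=3, suit=clubs}, since pile = 7.

Rejected, Rejected, Accepted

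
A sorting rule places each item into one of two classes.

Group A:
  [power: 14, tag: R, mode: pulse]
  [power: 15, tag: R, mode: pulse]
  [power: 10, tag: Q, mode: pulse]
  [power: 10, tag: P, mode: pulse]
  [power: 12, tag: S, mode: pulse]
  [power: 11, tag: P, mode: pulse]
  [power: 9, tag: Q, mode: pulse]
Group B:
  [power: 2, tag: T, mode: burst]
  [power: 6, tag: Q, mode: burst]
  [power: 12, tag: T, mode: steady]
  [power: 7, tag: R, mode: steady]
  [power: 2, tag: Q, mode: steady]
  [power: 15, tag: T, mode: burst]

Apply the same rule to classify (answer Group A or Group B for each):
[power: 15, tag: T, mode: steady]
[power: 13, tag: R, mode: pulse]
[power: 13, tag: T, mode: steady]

Rule: mode is pulse. This holds for each 'Group A' example and fails for each 'Group B' one.

Group B, Group A, Group B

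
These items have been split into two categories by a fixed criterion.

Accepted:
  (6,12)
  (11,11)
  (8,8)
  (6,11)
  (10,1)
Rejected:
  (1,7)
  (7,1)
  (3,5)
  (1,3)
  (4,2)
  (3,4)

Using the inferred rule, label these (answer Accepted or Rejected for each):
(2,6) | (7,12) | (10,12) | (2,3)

Rejected, Accepted, Accepted, Rejected

Rule: sum ≥ 11. This holds for each 'Accepted' example and fails for each 'Rejected' one.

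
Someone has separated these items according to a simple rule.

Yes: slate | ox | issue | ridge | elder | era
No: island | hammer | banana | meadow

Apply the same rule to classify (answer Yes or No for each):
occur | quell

Yes, Yes

The pattern is that an item is 'Yes' exactly when: length ≤ 5.
occur: length 5 — passes, so Yes. quell: length 5 — passes, so Yes.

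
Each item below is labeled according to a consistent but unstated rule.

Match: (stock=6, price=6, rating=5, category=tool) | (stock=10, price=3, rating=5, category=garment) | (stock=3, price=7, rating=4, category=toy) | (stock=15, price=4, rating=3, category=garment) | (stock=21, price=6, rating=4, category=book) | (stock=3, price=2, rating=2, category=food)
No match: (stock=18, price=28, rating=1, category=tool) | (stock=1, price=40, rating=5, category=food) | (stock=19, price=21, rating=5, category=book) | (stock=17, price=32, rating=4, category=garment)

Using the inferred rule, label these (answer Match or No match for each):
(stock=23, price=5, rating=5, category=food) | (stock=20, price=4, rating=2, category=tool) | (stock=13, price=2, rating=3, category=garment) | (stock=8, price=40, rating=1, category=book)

Match, Match, Match, No match

The common property of the 'Match' items is: price ≤ 7. No 'No match' item has it.
(stock=23, price=5, rating=5, category=food): price = 5 — meets the rule, so Match. (stock=20, price=4, rating=2, category=tool): price = 4 — meets the rule, so Match. (stock=13, price=2, rating=3, category=garment): price = 2 — meets the rule, so Match. (stock=8, price=40, rating=1, category=book): price = 40 — fails this test, so No match.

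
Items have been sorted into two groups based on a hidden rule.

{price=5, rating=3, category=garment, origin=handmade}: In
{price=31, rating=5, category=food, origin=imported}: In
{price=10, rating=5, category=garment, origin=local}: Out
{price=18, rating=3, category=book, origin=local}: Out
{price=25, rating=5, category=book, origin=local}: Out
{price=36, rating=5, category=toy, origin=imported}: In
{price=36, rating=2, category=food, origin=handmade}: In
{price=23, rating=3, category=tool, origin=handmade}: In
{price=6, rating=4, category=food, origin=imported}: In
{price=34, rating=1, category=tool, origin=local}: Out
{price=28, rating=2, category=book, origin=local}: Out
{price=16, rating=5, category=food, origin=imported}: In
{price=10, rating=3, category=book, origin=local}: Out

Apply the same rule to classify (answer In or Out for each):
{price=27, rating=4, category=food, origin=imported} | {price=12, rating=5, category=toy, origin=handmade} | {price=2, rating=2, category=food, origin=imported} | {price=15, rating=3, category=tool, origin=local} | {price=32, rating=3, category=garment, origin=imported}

The pattern is that an item is 'In' exactly when: origin is not local.

In, In, In, Out, In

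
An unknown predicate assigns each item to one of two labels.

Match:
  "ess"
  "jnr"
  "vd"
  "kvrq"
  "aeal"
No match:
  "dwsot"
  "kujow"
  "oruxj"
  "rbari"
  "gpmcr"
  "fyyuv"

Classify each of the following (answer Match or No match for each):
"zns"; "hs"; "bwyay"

Match, Match, No match

The pattern is that an item is 'Match' exactly when: length ≤ 4.
Match: "zns", since length 3.
Match: "hs", since length 2.
No match: "bwyay", since length 5.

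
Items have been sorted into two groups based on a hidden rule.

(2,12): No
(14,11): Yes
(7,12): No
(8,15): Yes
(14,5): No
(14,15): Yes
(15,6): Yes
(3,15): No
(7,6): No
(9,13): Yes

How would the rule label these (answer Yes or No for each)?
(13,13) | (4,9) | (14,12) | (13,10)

The rule appears to be: sum ≥ 21.
(13,13) → 13+13 = 26 → Yes. (4,9) → 4+9 = 13 → No. (14,12) → 14+12 = 26 → Yes. (13,10) → 13+10 = 23 → Yes.

Yes, No, Yes, Yes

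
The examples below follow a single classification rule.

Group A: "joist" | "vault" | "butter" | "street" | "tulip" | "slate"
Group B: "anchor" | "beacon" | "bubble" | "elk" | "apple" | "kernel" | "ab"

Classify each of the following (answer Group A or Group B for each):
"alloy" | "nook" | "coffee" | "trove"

Group B, Group B, Group B, Group A

A rule that fits every label: contains 't' — true of each 'Group A' example, false of each 'Group B' one.
"alloy" — no 't', hence Group B. "nook" — no 't', hence Group B. "coffee" — no 't', hence Group B. "trove" — has 't', hence Group A.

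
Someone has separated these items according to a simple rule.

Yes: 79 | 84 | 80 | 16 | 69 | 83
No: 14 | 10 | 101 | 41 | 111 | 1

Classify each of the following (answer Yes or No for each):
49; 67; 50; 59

Yes, Yes, No, Yes

The pattern is that an item is 'Yes' exactly when: digit sum ≥ 6.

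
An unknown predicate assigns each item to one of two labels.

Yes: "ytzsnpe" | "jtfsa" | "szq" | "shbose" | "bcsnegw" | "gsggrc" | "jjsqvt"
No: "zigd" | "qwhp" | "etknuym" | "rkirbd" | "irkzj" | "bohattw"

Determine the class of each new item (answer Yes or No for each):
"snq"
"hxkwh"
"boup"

The simplest hypothesis consistent with all the labels is: contains 's'.

Yes, No, No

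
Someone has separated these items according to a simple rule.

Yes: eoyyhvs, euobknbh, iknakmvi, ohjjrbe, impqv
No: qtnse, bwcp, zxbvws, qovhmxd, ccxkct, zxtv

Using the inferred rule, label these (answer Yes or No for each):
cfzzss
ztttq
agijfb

No, No, Yes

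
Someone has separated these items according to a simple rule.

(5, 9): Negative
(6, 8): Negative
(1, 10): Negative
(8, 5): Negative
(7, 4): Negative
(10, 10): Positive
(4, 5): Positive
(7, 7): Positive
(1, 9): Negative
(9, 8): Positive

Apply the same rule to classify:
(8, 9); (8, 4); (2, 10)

Positive, Negative, Negative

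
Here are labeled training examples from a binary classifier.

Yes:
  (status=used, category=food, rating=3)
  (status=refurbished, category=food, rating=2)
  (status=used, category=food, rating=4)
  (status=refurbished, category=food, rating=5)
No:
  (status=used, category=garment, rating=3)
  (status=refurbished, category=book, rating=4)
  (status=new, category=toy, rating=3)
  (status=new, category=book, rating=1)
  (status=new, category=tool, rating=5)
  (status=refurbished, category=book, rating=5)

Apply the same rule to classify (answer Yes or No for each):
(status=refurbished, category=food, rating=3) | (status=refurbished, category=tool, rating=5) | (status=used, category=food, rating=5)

Yes, No, Yes

'Yes' ⟺ category is food.
Yes: (status=refurbished, category=food, rating=3), since category is food. No: (status=refurbished, category=tool, rating=5), since category is tool. Yes: (status=used, category=food, rating=5), since category is food.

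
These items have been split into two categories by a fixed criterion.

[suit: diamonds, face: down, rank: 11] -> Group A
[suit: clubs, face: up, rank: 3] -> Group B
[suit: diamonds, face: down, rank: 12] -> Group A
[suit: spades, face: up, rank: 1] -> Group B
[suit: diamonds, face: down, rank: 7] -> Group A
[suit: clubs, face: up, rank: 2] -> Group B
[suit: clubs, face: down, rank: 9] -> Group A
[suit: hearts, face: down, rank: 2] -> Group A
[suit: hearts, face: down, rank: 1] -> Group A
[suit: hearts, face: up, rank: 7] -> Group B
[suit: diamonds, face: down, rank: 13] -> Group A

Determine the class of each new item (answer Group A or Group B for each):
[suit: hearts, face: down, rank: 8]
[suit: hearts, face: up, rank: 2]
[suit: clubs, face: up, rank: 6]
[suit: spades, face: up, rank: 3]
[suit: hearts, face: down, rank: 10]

Group A, Group B, Group B, Group B, Group A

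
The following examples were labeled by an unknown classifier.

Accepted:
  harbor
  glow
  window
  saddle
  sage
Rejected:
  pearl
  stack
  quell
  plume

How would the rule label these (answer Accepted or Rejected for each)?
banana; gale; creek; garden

Rule: even length. This holds for each 'Accepted' example and fails for each 'Rejected' one.
banana — length 6, hence Accepted.
gale — length 4, hence Accepted.
creek — length 5, hence Rejected.
garden — length 6, hence Accepted.

Accepted, Accepted, Rejected, Accepted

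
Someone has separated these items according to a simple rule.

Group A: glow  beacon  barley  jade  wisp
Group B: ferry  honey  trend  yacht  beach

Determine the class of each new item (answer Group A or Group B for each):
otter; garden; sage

Group B, Group A, Group A

Comparing the two groups points to one rule — even length.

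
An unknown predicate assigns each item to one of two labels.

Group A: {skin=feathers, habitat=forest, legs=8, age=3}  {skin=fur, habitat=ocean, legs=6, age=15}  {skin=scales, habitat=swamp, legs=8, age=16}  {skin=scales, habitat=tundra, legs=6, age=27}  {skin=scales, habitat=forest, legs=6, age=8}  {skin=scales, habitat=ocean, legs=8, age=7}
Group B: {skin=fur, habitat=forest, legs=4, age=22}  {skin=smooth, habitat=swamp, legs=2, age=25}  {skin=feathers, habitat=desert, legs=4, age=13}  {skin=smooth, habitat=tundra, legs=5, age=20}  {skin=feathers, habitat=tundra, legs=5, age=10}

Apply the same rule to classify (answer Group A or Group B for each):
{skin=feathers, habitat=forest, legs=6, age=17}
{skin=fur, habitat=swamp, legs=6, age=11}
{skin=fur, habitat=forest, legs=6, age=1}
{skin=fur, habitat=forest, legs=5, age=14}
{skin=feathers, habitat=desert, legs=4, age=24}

'Group A' ⟺ legs ≥ 6.
{skin=feathers, habitat=forest, legs=6, age=17}: Group A (legs = 6).
{skin=fur, habitat=swamp, legs=6, age=11}: Group A (legs = 6).
{skin=fur, habitat=forest, legs=6, age=1}: Group A (legs = 6).
{skin=fur, habitat=forest, legs=5, age=14}: Group B (legs = 5).
{skin=feathers, habitat=desert, legs=4, age=24}: Group B (legs = 4).

Group A, Group A, Group A, Group B, Group B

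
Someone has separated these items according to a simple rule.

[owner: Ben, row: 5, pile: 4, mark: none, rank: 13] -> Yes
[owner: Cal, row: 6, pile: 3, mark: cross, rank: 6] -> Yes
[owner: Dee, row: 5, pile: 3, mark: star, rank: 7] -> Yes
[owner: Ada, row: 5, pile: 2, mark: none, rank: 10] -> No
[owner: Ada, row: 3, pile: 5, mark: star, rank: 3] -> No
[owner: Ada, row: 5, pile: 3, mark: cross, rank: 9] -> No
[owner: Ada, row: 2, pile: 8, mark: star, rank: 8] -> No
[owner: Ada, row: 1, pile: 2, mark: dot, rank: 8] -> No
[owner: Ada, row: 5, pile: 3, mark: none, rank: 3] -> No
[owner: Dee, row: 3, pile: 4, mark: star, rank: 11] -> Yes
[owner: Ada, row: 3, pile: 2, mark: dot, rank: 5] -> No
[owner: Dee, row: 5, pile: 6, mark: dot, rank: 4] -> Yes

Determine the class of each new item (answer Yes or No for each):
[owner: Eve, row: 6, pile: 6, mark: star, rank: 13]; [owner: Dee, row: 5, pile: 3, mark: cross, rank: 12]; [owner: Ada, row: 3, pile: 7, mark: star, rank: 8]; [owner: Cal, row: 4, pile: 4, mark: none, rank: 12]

'Yes' ⟺ owner is not Ada.

Yes, Yes, No, Yes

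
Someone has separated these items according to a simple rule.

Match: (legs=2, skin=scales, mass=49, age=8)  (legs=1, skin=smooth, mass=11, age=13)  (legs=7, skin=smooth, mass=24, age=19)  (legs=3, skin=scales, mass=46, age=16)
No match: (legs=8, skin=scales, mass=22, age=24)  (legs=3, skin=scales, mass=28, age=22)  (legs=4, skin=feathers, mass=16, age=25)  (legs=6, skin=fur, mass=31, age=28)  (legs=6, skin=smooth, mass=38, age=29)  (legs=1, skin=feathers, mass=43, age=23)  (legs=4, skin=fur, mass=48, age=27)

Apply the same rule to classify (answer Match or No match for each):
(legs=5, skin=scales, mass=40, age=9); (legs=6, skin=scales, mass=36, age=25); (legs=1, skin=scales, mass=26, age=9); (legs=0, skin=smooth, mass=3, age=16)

Rule: age ≤ 19. This holds for each 'Match' example and fails for each 'No match' one.
(legs=5, skin=scales, mass=40, age=9): Match (age = 9).
(legs=6, skin=scales, mass=36, age=25): No match (age = 25).
(legs=1, skin=scales, mass=26, age=9): Match (age = 9).
(legs=0, skin=smooth, mass=3, age=16): Match (age = 16).

Match, No match, Match, Match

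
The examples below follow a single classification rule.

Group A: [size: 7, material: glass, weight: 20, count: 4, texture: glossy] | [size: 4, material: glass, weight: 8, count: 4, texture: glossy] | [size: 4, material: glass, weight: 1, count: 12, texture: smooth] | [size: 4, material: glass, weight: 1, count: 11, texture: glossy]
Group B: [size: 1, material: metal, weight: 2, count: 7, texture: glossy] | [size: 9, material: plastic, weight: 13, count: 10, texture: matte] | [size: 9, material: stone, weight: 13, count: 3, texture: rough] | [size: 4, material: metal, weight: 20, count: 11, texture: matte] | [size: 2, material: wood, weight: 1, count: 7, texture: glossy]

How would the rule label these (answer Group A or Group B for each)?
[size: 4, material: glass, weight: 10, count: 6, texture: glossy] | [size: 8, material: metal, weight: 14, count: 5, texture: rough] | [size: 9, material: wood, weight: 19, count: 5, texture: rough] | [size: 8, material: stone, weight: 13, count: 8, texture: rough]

Group A, Group B, Group B, Group B

One predicate separates the groups cleanly: material is glass.
[size: 4, material: glass, weight: 10, count: 6, texture: glossy]: material is glass, has this property → Group A. [size: 8, material: metal, weight: 14, count: 5, texture: rough]: material is metal, fails the rule → Group B. [size: 9, material: wood, weight: 19, count: 5, texture: rough]: material is wood, fails the rule → Group B. [size: 8, material: stone, weight: 13, count: 8, texture: rough]: material is stone, fails the rule → Group B.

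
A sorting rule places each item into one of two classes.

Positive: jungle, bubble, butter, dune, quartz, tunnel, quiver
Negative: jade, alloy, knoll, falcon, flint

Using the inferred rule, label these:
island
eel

Negative, Negative

The common property of the 'Positive' items is: contains 'u'. No 'Negative' item has it.
island: Negative (no 'u'). eel: Negative (no 'u').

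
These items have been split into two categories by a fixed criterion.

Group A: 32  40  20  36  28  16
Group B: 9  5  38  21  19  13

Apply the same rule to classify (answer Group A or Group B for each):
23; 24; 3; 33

Rule: multiple of 4. This holds for each 'Group A' example and fails for each 'Group B' one.

Group B, Group A, Group B, Group B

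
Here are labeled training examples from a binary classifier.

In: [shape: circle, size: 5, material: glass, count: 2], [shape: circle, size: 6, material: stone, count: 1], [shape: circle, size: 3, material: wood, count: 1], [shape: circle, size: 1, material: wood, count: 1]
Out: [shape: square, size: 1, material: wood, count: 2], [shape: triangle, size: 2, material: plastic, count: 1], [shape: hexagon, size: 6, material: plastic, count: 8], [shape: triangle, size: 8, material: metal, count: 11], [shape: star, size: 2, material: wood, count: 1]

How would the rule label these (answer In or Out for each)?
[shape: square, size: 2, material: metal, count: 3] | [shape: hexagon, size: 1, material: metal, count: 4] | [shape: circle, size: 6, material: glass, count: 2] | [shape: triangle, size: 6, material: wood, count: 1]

Out, Out, In, Out

One predicate separates the groups cleanly: shape is circle.
[shape: square, size: 2, material: metal, count: 3] — shape is square, hence Out.
[shape: hexagon, size: 1, material: metal, count: 4] — shape is hexagon, hence Out.
[shape: circle, size: 6, material: glass, count: 2] — shape is circle, hence In.
[shape: triangle, size: 6, material: wood, count: 1] — shape is triangle, hence Out.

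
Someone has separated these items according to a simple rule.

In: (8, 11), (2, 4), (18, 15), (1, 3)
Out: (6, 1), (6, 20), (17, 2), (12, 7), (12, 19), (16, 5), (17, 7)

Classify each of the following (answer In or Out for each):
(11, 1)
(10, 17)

'In' ⟺ |first − second| ≤ 3.

Out, Out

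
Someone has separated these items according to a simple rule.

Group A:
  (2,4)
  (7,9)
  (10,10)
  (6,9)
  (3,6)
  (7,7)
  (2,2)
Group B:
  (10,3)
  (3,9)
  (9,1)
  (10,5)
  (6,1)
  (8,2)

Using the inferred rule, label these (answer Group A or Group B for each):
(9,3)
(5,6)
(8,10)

Group B, Group A, Group A

The distinguishing property — |first − second| ≤ 3 — holds for all the 'Group A' cases and none of the 'Group B' cases.
(9,3) — |9−3| = 6, hence Group B.
(5,6) — |5−6| = 1, hence Group A.
(8,10) — |8−10| = 2, hence Group A.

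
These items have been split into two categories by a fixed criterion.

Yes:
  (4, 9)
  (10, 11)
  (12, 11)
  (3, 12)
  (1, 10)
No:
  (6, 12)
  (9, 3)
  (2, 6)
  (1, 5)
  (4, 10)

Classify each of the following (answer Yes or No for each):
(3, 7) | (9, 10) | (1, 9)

No, Yes, No

One predicate separates the groups cleanly: sum is odd.
(3, 7) → 3+7 = 10 → No. (9, 10) → 9+10 = 19 → Yes. (1, 9) → 1+9 = 10 → No.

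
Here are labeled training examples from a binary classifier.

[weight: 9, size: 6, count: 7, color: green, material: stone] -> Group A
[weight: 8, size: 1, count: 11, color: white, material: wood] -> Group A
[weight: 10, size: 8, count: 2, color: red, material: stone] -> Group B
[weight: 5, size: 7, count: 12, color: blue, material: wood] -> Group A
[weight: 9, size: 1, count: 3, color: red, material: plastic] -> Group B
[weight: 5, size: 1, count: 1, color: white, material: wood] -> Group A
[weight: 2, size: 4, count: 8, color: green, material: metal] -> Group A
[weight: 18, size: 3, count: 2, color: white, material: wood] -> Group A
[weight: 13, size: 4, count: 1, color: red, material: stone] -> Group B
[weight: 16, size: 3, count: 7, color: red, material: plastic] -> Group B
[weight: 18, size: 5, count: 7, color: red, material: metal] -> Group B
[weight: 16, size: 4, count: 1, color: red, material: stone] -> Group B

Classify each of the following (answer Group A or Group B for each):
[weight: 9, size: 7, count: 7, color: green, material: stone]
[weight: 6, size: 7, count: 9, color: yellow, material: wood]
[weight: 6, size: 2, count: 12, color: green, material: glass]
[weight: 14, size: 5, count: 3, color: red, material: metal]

Group A, Group A, Group A, Group B

All 'Group A' examples share one property — color is not red — and every 'Group B' example lacks it.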